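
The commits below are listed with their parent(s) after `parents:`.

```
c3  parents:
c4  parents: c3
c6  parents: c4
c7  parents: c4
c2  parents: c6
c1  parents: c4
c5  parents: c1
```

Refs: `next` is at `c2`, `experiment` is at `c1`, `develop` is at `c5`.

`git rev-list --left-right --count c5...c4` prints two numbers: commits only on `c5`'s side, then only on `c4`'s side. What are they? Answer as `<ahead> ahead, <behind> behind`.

2 ahead, 0 behind

Reachable from c5: {c1, c3, c4, c5}.
Reachable from c4: {c3, c4}.
Only in c5's history (ahead): {c1, c5} — 2.
Only in c4's history (behind): {} — 0.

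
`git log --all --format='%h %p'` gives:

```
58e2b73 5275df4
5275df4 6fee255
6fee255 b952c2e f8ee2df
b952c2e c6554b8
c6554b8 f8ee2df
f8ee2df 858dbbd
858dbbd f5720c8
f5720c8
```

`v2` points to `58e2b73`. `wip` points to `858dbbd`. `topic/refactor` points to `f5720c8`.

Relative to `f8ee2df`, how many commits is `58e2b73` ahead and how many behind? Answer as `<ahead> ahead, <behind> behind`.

Reachable from 58e2b73: {5275df4, 58e2b73, 6fee255, 858dbbd, b952c2e, c6554b8, f5720c8, f8ee2df}.
Reachable from f8ee2df: {858dbbd, f5720c8, f8ee2df}.
Only in 58e2b73's history (ahead): {5275df4, 58e2b73, 6fee255, b952c2e, c6554b8} — 5.
Only in f8ee2df's history (behind): {} — 0.

5 ahead, 0 behind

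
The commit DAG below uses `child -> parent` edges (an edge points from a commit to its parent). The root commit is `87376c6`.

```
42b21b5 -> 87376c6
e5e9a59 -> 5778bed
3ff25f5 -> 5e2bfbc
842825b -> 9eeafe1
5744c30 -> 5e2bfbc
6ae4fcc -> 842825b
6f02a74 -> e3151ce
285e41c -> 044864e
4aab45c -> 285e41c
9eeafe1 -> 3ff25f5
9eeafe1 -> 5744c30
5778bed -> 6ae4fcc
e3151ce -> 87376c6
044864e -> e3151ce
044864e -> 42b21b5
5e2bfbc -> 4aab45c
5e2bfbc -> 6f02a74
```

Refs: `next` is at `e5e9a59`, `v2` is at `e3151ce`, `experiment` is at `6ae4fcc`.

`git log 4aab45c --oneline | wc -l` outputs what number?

Walking parent pointers from 4aab45c: reachable set = {044864e, 285e41c, 42b21b5, 4aab45c, 87376c6, e3151ce}.
That is 6 commits.

6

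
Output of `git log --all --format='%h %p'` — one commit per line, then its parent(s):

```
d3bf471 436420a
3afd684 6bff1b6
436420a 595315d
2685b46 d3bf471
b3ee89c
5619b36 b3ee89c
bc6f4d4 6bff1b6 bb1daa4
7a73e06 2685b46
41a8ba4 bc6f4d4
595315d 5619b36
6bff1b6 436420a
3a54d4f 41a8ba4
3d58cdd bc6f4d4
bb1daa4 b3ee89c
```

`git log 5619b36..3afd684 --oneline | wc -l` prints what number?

4

Reachable from 3afd684: {3afd684, 436420a, 5619b36, 595315d, 6bff1b6, b3ee89c}.
Reachable from 5619b36: {5619b36, b3ee89c}.
In 3afd684's history but not 5619b36's: {3afd684, 436420a, 595315d, 6bff1b6} — 4 commits.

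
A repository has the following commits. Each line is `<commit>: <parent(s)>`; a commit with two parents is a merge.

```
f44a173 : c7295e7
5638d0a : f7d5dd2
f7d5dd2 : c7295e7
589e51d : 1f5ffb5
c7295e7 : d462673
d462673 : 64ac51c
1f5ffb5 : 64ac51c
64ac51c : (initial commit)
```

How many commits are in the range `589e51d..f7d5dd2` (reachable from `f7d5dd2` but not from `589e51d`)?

3

Reachable from f7d5dd2: {64ac51c, c7295e7, d462673, f7d5dd2}.
Reachable from 589e51d: {1f5ffb5, 589e51d, 64ac51c}.
In f7d5dd2's history but not 589e51d's: {c7295e7, d462673, f7d5dd2} — 3 commits.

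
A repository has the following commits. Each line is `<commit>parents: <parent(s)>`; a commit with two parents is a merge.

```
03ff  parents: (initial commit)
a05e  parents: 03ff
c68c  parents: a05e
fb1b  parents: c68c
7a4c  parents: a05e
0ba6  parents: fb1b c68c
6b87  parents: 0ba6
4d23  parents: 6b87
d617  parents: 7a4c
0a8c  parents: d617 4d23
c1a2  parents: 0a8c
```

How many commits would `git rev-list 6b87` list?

6

Walking parent pointers from 6b87: reachable set = {03ff, 0ba6, 6b87, a05e, c68c, fb1b}.
That is 6 commits.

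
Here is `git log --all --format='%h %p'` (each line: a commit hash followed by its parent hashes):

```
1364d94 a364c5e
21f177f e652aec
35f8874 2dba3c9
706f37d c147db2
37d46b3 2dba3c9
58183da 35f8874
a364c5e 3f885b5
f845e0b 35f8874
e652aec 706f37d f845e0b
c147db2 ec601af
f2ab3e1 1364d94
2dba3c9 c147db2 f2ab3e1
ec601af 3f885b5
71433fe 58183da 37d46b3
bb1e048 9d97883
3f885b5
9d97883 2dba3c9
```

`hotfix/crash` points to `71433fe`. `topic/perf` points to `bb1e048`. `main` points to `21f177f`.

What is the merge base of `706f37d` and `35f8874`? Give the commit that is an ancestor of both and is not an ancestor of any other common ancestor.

Ancestors of 706f37d: {3f885b5, 706f37d, c147db2, ec601af}.
Ancestors of 35f8874: {1364d94, 2dba3c9, 35f8874, 3f885b5, a364c5e, c147db2, ec601af, f2ab3e1}.
Common ancestors: {3f885b5, c147db2, ec601af}.
Among these, c147db2 is not an ancestor of any other common ancestor — it is the merge base.

c147db2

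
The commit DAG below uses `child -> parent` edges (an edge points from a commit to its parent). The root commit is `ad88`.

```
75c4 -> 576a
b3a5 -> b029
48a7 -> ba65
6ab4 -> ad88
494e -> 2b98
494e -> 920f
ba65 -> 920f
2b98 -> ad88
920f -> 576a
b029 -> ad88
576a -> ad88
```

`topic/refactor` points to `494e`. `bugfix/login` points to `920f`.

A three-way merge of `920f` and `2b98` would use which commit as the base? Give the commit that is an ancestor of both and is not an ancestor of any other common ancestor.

Ancestors of 920f: {576a, 920f, ad88}.
Ancestors of 2b98: {2b98, ad88}.
Common ancestors: {ad88}.
The only common ancestor is ad88, so it is the merge base.

ad88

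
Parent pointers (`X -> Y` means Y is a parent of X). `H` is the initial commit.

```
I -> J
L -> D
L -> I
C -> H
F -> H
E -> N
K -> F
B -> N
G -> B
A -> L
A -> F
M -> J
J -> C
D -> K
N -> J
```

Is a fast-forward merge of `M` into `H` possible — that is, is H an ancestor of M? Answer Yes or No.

Yes

A fast-forward from H to M is possible iff H is an ancestor of M.
Ancestors of M: {C, H, J, M}.
H is among them, so fast-forward is possible.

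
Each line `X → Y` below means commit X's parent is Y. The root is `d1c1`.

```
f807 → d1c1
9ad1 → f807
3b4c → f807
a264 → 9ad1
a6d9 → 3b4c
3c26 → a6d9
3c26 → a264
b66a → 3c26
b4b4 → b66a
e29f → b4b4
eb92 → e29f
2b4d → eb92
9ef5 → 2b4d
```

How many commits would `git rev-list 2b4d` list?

12

Walking parent pointers from 2b4d: reachable set = {2b4d, 3b4c, 3c26, 9ad1, a264, a6d9, b4b4, b66a, d1c1, e29f, eb92, f807}.
That is 12 commits.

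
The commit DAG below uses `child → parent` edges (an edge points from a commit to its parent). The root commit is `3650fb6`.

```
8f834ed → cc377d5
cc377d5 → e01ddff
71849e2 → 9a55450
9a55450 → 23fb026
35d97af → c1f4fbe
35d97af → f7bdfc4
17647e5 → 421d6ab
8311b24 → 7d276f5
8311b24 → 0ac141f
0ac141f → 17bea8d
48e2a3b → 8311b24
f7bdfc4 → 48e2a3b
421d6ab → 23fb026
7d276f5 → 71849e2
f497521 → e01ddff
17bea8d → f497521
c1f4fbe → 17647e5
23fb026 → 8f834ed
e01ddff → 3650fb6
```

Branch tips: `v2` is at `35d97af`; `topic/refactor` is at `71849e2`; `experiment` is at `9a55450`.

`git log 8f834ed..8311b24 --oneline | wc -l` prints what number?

8

Reachable from 8311b24: {0ac141f, 17bea8d, 23fb026, 3650fb6, 71849e2, 7d276f5, 8311b24, 8f834ed, 9a55450, cc377d5, e01ddff, f497521}.
Reachable from 8f834ed: {3650fb6, 8f834ed, cc377d5, e01ddff}.
In 8311b24's history but not 8f834ed's: {0ac141f, 17bea8d, 23fb026, 71849e2, 7d276f5, 8311b24, 9a55450, f497521} — 8 commits.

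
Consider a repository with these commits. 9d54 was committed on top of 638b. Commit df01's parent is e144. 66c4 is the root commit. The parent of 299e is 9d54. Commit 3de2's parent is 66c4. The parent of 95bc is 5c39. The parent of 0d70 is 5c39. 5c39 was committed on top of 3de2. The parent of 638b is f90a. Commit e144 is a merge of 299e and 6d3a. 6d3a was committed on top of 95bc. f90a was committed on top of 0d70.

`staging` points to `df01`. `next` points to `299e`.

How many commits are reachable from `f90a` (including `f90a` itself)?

5

Walking parent pointers from f90a: reachable set = {0d70, 3de2, 5c39, 66c4, f90a}.
That is 5 commits.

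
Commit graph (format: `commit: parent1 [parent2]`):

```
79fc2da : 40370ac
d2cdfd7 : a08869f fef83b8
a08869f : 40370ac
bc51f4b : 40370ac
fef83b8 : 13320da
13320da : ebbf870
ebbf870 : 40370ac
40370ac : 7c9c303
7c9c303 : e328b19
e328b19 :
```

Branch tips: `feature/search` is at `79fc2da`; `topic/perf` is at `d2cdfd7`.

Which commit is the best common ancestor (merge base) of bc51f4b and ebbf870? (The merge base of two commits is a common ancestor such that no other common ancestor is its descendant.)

Ancestors of bc51f4b: {40370ac, 7c9c303, bc51f4b, e328b19}.
Ancestors of ebbf870: {40370ac, 7c9c303, e328b19, ebbf870}.
Common ancestors: {40370ac, 7c9c303, e328b19}.
Among these, 40370ac is not an ancestor of any other common ancestor — it is the merge base.

40370ac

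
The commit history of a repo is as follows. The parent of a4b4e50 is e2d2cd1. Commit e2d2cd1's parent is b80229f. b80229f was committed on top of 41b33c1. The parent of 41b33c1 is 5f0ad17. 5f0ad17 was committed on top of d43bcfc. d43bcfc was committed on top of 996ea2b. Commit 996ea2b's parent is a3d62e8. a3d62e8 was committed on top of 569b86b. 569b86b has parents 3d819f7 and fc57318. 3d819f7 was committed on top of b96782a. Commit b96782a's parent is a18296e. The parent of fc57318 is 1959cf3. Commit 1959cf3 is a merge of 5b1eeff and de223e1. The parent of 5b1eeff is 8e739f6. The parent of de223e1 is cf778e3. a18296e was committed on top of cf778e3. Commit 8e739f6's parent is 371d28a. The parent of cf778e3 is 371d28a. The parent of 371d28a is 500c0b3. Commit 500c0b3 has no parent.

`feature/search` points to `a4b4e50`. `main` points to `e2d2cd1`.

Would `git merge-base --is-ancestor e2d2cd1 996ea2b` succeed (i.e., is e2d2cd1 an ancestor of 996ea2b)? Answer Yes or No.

No

Ancestors of 996ea2b: {1959cf3, 371d28a, 3d819f7, 500c0b3, 569b86b, 5b1eeff, 8e739f6, 996ea2b, a18296e, a3d62e8, b96782a, cf778e3, de223e1, fc57318}.
e2d2cd1 is not in that set, so it is not an ancestor of 996ea2b.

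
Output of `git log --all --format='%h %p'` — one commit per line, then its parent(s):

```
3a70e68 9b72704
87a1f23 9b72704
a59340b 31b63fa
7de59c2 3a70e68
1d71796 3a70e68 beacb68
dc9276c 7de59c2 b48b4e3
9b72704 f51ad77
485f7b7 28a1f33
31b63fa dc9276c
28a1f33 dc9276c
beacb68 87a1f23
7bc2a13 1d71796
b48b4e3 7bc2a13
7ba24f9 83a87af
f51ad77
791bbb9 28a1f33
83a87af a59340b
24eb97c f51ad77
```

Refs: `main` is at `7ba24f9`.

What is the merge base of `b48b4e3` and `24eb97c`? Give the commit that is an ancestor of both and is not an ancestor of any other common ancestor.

f51ad77

Ancestors of b48b4e3: {1d71796, 3a70e68, 7bc2a13, 87a1f23, 9b72704, b48b4e3, beacb68, f51ad77}.
Ancestors of 24eb97c: {24eb97c, f51ad77}.
Common ancestors: {f51ad77}.
The only common ancestor is f51ad77, so it is the merge base.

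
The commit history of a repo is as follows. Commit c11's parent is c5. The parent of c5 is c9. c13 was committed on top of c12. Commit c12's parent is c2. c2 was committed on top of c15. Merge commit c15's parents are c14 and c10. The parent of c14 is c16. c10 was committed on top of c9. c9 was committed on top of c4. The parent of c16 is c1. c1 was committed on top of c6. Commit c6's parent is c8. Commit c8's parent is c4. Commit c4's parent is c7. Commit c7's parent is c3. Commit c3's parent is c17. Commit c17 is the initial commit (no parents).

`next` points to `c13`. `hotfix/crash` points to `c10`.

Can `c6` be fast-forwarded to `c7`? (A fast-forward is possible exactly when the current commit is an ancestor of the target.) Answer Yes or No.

A fast-forward from c6 to c7 is possible iff c6 is an ancestor of c7.
Ancestors of c7: {c17, c3, c7}.
c6 is not among them, so fast-forward is not possible.

No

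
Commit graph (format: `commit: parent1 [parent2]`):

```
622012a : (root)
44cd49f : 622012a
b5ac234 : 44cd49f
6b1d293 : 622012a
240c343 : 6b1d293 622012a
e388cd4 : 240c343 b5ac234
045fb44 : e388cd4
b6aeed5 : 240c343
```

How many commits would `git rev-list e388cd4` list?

Walking parent pointers from e388cd4: reachable set = {240c343, 44cd49f, 622012a, 6b1d293, b5ac234, e388cd4}.
That is 6 commits.

6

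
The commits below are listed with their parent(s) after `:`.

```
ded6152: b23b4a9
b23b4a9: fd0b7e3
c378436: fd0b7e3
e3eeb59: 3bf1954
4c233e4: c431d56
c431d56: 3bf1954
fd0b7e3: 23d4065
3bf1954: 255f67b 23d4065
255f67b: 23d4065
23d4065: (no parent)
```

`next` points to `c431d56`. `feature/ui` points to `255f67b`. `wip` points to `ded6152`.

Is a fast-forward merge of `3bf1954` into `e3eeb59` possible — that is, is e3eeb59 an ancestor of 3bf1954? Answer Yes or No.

A fast-forward from e3eeb59 to 3bf1954 is possible iff e3eeb59 is an ancestor of 3bf1954.
Ancestors of 3bf1954: {23d4065, 255f67b, 3bf1954}.
e3eeb59 is not among them, so fast-forward is not possible.

No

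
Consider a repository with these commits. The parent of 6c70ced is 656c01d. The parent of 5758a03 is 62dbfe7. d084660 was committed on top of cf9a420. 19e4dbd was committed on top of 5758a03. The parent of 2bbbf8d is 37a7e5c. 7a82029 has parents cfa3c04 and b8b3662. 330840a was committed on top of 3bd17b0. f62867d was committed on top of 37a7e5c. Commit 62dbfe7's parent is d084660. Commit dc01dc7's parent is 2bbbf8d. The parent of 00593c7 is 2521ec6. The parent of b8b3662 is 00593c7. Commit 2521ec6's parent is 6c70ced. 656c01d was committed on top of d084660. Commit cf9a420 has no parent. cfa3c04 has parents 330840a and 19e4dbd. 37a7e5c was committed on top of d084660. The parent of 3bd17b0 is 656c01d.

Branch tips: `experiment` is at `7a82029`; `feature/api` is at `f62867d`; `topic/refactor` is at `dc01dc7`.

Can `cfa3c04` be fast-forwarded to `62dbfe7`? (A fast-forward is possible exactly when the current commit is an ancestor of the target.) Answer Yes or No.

A fast-forward from cfa3c04 to 62dbfe7 is possible iff cfa3c04 is an ancestor of 62dbfe7.
Ancestors of 62dbfe7: {62dbfe7, cf9a420, d084660}.
cfa3c04 is not among them, so fast-forward is not possible.

No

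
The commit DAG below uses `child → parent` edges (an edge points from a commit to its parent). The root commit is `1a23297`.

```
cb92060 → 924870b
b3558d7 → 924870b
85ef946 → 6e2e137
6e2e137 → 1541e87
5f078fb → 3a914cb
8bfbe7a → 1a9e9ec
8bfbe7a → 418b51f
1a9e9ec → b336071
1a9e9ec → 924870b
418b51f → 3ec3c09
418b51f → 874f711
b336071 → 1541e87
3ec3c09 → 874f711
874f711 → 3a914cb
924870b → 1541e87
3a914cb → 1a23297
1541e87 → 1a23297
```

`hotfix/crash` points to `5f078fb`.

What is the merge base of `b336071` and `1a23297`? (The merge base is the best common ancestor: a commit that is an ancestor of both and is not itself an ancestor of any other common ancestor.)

1a23297

Ancestors of b336071: {1541e87, 1a23297, b336071}.
Ancestors of 1a23297: {1a23297}.
Common ancestors: {1a23297}.
The only common ancestor is 1a23297, so it is the merge base.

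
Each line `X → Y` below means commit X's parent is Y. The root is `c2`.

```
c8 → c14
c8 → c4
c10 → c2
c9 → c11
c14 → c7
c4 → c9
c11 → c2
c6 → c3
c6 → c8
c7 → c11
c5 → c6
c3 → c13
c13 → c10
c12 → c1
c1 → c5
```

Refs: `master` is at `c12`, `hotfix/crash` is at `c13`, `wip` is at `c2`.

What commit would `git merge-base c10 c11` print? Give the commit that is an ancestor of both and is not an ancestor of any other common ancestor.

Ancestors of c10: {c10, c2}.
Ancestors of c11: {c11, c2}.
Common ancestors: {c2}.
The only common ancestor is c2, so it is the merge base.

c2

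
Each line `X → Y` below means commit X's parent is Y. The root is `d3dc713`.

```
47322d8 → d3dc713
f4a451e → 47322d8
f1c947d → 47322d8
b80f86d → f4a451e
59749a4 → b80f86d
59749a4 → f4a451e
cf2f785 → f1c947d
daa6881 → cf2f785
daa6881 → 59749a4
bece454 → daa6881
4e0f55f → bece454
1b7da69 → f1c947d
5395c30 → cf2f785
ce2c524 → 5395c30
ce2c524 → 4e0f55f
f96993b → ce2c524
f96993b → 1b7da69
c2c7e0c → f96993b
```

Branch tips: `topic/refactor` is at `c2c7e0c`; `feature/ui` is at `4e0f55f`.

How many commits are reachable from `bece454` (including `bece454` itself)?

Walking parent pointers from bece454: reachable set = {47322d8, 59749a4, b80f86d, bece454, cf2f785, d3dc713, daa6881, f1c947d, f4a451e}.
That is 9 commits.

9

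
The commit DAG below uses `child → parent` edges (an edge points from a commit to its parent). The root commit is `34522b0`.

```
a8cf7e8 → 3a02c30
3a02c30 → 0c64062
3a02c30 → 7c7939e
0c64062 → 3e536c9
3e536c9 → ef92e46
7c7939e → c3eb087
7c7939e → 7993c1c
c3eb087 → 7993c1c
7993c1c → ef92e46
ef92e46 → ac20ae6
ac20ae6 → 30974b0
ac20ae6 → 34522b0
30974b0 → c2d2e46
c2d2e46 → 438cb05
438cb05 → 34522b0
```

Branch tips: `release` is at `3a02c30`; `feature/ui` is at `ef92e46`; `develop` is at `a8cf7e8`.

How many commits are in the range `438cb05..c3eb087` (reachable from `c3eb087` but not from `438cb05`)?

6

Reachable from c3eb087: {30974b0, 34522b0, 438cb05, 7993c1c, ac20ae6, c2d2e46, c3eb087, ef92e46}.
Reachable from 438cb05: {34522b0, 438cb05}.
In c3eb087's history but not 438cb05's: {30974b0, 7993c1c, ac20ae6, c2d2e46, c3eb087, ef92e46} — 6 commits.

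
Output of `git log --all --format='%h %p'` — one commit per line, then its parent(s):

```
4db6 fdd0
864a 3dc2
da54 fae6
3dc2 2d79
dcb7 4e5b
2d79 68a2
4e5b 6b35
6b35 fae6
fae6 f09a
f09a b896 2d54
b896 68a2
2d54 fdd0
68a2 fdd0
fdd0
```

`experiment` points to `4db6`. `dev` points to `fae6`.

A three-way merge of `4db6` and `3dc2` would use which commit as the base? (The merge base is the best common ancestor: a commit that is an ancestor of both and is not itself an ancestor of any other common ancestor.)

Ancestors of 4db6: {4db6, fdd0}.
Ancestors of 3dc2: {2d79, 3dc2, 68a2, fdd0}.
Common ancestors: {fdd0}.
The only common ancestor is fdd0, so it is the merge base.

fdd0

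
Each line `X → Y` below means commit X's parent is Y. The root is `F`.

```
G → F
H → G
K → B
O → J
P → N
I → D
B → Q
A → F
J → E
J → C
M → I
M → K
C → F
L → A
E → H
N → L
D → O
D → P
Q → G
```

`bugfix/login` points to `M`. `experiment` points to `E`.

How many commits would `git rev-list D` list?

Walking parent pointers from D: reachable set = {A, C, D, E, F, G, H, J, L, N, O, P}.
That is 12 commits.

12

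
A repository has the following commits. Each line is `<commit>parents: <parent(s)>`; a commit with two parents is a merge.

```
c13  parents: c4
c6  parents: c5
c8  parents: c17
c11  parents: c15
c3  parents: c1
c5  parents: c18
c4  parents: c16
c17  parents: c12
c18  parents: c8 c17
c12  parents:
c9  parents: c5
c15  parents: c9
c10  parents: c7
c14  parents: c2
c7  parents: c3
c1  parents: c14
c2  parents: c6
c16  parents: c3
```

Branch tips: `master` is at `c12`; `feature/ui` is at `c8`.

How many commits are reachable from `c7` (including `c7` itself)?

11

Walking parent pointers from c7: reachable set = {c1, c12, c14, c17, c18, c2, c3, c5, c6, c7, c8}.
That is 11 commits.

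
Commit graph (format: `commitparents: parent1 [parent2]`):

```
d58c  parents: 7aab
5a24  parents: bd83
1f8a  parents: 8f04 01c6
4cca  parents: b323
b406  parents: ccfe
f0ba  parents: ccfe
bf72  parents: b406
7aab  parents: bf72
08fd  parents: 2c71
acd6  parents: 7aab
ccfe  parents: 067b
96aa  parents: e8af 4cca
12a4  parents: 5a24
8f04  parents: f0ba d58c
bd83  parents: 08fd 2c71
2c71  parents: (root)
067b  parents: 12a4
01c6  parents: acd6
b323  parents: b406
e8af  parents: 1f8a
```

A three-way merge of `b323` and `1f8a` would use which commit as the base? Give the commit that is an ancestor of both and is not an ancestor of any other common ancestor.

Ancestors of b323: {067b, 08fd, 12a4, 2c71, 5a24, b323, b406, bd83, ccfe}.
Ancestors of 1f8a: {01c6, 067b, 08fd, 12a4, 1f8a, 2c71, 5a24, 7aab, 8f04, acd6, b406, bd83, bf72, ccfe, d58c, f0ba}.
Common ancestors: {067b, 08fd, 12a4, 2c71, 5a24, b406, bd83, ccfe}.
Among these, b406 is not an ancestor of any other common ancestor — it is the merge base.

b406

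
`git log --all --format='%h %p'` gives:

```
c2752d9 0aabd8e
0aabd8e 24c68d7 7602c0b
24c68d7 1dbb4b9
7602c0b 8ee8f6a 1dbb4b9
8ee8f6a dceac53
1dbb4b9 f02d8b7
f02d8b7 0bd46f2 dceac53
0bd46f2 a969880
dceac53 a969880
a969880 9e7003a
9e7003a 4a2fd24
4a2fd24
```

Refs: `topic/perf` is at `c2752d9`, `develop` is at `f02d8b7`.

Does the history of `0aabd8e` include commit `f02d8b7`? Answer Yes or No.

Yes

Ancestors of 0aabd8e (commits reachable by following parents): {0aabd8e, 0bd46f2, 1dbb4b9, 24c68d7, 4a2fd24, 7602c0b, 8ee8f6a, 9e7003a, a969880, dceac53, f02d8b7}.
f02d8b7 is in that set, so it is an ancestor of 0aabd8e.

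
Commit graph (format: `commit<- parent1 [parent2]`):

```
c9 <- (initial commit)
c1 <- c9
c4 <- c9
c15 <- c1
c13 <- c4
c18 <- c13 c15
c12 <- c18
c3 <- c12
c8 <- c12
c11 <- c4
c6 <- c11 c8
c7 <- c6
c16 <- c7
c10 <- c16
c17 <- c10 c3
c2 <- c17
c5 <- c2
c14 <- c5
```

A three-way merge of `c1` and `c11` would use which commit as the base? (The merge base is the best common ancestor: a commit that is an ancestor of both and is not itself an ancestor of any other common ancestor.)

c9

Ancestors of c1: {c1, c9}.
Ancestors of c11: {c11, c4, c9}.
Common ancestors: {c9}.
The only common ancestor is c9, so it is the merge base.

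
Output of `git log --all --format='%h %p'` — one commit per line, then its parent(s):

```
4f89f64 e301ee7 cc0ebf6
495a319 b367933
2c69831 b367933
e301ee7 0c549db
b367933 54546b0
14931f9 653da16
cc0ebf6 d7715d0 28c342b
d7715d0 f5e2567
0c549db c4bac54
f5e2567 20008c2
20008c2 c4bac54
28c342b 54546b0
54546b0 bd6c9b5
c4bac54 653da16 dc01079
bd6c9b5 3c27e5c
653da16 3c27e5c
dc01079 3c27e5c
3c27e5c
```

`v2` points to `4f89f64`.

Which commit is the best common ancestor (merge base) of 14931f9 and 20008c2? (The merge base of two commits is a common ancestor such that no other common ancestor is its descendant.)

653da16

Ancestors of 14931f9: {14931f9, 3c27e5c, 653da16}.
Ancestors of 20008c2: {20008c2, 3c27e5c, 653da16, c4bac54, dc01079}.
Common ancestors: {3c27e5c, 653da16}.
Among these, 653da16 is not an ancestor of any other common ancestor — it is the merge base.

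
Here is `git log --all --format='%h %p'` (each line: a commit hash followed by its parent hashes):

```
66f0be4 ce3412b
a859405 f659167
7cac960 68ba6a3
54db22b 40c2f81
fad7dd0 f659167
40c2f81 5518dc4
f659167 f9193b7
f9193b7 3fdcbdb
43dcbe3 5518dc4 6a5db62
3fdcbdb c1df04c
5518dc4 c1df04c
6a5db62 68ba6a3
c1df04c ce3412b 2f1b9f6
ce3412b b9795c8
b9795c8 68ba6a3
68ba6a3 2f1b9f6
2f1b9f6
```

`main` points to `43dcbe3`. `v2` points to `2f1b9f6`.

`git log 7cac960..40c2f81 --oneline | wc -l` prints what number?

5

Reachable from 40c2f81: {2f1b9f6, 40c2f81, 5518dc4, 68ba6a3, b9795c8, c1df04c, ce3412b}.
Reachable from 7cac960: {2f1b9f6, 68ba6a3, 7cac960}.
In 40c2f81's history but not 7cac960's: {40c2f81, 5518dc4, b9795c8, c1df04c, ce3412b} — 5 commits.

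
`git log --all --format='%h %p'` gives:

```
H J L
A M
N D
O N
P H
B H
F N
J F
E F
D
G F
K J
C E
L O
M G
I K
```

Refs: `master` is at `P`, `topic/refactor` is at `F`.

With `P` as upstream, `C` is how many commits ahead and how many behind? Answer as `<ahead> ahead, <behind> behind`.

2 ahead, 5 behind

Reachable from C: {C, D, E, F, N}.
Reachable from P: {D, F, H, J, L, N, O, P}.
Only in C's history (ahead): {C, E} — 2.
Only in P's history (behind): {H, J, L, O, P} — 5.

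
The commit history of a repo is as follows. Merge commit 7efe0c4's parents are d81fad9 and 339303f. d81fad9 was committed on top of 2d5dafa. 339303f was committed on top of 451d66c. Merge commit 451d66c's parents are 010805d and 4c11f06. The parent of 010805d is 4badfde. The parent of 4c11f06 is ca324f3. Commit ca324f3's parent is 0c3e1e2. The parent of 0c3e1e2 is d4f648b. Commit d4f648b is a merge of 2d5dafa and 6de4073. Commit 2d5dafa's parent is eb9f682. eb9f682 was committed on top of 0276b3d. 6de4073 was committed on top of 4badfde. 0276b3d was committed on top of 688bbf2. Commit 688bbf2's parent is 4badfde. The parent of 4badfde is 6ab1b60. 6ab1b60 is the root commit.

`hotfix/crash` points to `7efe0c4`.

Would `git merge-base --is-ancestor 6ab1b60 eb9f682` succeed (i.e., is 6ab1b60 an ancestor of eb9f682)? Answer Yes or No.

Yes

Ancestors of eb9f682 (commits reachable by following parents): {0276b3d, 4badfde, 688bbf2, 6ab1b60, eb9f682}.
6ab1b60 is in that set, so it is an ancestor of eb9f682.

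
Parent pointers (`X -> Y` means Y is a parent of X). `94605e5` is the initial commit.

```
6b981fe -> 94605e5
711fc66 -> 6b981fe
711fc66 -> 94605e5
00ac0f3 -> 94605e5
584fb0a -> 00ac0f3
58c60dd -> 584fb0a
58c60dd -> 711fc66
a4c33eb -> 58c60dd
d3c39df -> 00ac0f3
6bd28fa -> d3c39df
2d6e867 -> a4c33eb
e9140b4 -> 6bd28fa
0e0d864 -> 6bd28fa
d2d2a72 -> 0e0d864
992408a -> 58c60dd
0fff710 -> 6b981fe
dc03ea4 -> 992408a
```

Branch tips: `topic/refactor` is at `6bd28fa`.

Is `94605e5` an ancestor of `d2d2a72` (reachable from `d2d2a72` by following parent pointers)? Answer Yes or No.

Ancestors of d2d2a72 (commits reachable by following parents): {00ac0f3, 0e0d864, 6bd28fa, 94605e5, d2d2a72, d3c39df}.
94605e5 is in that set, so it is an ancestor of d2d2a72.

Yes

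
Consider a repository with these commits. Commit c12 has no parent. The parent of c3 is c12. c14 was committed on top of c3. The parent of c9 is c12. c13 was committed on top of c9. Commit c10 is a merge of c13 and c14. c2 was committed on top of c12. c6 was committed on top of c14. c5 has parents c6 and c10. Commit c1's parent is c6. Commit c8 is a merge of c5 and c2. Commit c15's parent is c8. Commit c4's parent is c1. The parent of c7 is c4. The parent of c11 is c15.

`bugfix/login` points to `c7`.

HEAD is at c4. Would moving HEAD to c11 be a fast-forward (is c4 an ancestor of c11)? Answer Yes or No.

No

A fast-forward from c4 to c11 is possible iff c4 is an ancestor of c11.
Ancestors of c11: {c10, c11, c12, c13, c14, c15, c2, c3, c5, c6, c8, c9}.
c4 is not among them, so fast-forward is not possible.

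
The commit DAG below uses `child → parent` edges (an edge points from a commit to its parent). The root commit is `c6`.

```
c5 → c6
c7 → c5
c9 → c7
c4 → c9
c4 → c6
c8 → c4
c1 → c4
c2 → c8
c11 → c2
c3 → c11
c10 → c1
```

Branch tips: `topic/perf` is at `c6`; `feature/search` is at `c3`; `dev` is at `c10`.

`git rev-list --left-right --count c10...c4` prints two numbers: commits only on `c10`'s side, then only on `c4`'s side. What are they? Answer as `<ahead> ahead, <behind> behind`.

Reachable from c10: {c1, c10, c4, c5, c6, c7, c9}.
Reachable from c4: {c4, c5, c6, c7, c9}.
Only in c10's history (ahead): {c1, c10} — 2.
Only in c4's history (behind): {} — 0.

2 ahead, 0 behind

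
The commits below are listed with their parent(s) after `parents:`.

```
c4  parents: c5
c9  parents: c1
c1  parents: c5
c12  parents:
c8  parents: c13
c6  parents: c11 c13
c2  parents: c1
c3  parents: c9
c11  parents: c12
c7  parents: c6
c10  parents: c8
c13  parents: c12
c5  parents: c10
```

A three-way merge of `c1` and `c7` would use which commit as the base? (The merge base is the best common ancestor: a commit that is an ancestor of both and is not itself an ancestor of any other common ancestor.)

Ancestors of c1: {c1, c10, c12, c13, c5, c8}.
Ancestors of c7: {c11, c12, c13, c6, c7}.
Common ancestors: {c12, c13}.
Among these, c13 is not an ancestor of any other common ancestor — it is the merge base.

c13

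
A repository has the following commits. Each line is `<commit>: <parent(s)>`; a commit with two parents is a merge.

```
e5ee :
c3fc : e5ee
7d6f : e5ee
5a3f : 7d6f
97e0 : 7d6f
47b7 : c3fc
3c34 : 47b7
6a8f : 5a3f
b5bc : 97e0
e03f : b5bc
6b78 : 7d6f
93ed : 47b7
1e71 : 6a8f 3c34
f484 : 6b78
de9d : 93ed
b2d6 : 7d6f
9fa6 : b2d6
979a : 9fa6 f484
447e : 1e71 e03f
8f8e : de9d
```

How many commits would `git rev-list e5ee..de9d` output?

4

Reachable from de9d: {47b7, 93ed, c3fc, de9d, e5ee}.
Reachable from e5ee: {e5ee}.
In de9d's history but not e5ee's: {47b7, 93ed, c3fc, de9d} — 4 commits.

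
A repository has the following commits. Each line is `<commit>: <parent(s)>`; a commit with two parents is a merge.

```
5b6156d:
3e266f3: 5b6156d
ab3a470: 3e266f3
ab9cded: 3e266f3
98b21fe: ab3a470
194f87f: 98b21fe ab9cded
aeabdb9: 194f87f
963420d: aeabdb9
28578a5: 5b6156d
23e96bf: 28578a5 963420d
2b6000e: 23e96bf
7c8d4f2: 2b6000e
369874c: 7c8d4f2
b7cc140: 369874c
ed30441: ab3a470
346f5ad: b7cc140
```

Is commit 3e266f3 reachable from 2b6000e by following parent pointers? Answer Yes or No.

Ancestors of 2b6000e (commits reachable by following parents): {194f87f, 23e96bf, 28578a5, 2b6000e, 3e266f3, 5b6156d, 963420d, 98b21fe, ab3a470, ab9cded, aeabdb9}.
3e266f3 is in that set, so it is an ancestor of 2b6000e.

Yes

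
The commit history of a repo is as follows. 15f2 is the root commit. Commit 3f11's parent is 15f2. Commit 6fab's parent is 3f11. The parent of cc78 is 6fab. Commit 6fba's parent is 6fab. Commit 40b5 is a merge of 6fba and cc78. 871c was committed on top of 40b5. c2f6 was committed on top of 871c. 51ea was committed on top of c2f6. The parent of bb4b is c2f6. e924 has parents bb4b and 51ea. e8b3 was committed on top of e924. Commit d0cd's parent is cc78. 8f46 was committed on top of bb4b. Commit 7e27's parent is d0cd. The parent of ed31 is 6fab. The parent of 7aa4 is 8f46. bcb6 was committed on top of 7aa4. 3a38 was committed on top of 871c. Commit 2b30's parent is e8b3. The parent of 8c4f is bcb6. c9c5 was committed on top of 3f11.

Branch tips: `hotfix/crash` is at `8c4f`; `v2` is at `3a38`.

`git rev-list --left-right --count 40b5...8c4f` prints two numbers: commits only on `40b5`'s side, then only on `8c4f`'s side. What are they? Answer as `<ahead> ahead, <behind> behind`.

Reachable from 40b5: {15f2, 3f11, 40b5, 6fab, 6fba, cc78}.
Reachable from 8c4f: {15f2, 3f11, 40b5, 6fab, 6fba, 7aa4, 871c, 8c4f, 8f46, bb4b, bcb6, c2f6, cc78}.
Only in 40b5's history (ahead): {} — 0.
Only in 8c4f's history (behind): {7aa4, 871c, 8c4f, 8f46, bb4b, bcb6, c2f6} — 7.

0 ahead, 7 behind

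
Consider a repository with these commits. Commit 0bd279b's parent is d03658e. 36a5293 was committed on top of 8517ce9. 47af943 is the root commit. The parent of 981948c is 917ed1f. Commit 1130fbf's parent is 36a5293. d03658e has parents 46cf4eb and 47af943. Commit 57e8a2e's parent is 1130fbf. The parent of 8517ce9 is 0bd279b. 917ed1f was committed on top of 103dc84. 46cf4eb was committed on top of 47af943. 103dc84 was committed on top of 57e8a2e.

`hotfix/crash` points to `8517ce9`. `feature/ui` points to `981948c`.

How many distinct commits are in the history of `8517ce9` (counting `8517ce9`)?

Walking parent pointers from 8517ce9: reachable set = {0bd279b, 46cf4eb, 47af943, 8517ce9, d03658e}.
That is 5 commits.

5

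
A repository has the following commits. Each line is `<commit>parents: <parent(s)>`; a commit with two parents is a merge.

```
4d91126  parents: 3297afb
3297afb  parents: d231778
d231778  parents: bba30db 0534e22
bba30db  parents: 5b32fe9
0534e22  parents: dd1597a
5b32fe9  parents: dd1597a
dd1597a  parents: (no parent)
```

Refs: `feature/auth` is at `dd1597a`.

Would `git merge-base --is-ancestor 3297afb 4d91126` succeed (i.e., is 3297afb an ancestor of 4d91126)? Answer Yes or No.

Yes

Ancestors of 4d91126 (commits reachable by following parents): {0534e22, 3297afb, 4d91126, 5b32fe9, bba30db, d231778, dd1597a}.
3297afb is in that set, so it is an ancestor of 4d91126.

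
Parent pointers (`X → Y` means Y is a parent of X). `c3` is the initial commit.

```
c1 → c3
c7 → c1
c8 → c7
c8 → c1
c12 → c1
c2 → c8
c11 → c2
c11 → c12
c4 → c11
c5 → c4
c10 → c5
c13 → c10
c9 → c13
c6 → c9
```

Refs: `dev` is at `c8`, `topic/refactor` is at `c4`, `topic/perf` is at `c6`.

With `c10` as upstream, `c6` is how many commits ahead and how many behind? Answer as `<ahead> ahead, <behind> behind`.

3 ahead, 0 behind

Reachable from c6: {c1, c10, c11, c12, c13, c2, c3, c4, c5, c6, c7, c8, c9}.
Reachable from c10: {c1, c10, c11, c12, c2, c3, c4, c5, c7, c8}.
Only in c6's history (ahead): {c13, c6, c9} — 3.
Only in c10's history (behind): {} — 0.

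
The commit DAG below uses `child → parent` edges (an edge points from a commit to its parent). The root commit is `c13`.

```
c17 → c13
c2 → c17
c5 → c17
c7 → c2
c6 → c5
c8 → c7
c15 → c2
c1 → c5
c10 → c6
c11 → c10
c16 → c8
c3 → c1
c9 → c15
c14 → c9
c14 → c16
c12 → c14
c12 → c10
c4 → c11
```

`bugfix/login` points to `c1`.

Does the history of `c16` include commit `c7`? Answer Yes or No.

Ancestors of c16 (commits reachable by following parents): {c13, c16, c17, c2, c7, c8}.
c7 is in that set, so it is an ancestor of c16.

Yes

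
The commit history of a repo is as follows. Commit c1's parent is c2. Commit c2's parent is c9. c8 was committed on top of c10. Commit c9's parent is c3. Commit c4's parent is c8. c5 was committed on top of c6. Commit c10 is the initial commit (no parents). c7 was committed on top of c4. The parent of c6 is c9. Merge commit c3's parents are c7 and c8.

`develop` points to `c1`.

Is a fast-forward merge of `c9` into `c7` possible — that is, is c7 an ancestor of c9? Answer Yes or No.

Yes

A fast-forward from c7 to c9 is possible iff c7 is an ancestor of c9.
Ancestors of c9: {c10, c3, c4, c7, c8, c9}.
c7 is among them, so fast-forward is possible.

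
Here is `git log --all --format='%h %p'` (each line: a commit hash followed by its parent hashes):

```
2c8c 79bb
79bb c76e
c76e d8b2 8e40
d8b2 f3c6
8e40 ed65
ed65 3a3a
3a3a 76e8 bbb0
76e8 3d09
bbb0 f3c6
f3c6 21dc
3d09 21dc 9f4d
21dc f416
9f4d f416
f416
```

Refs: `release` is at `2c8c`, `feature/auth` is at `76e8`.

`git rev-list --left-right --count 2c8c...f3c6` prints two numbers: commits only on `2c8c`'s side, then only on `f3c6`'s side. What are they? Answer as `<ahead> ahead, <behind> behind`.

Reachable from 2c8c: {21dc, 2c8c, 3a3a, 3d09, 76e8, 79bb, 8e40, 9f4d, bbb0, c76e, d8b2, ed65, f3c6, f416}.
Reachable from f3c6: {21dc, f3c6, f416}.
Only in 2c8c's history (ahead): {2c8c, 3a3a, 3d09, 76e8, 79bb, 8e40, 9f4d, bbb0, c76e, d8b2, ed65} — 11.
Only in f3c6's history (behind): {} — 0.

11 ahead, 0 behind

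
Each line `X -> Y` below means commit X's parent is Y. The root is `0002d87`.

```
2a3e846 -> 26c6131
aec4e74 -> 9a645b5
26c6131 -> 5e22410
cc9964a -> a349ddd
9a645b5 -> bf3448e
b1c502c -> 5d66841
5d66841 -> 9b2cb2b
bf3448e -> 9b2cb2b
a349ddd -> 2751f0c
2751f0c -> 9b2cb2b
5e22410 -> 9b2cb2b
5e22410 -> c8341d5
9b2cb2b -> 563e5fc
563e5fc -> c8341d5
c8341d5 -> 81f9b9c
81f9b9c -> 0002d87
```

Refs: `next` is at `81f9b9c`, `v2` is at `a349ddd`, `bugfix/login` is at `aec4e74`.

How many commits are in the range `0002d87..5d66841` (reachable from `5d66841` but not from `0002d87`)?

Reachable from 5d66841: {0002d87, 563e5fc, 5d66841, 81f9b9c, 9b2cb2b, c8341d5}.
Reachable from 0002d87: {0002d87}.
In 5d66841's history but not 0002d87's: {563e5fc, 5d66841, 81f9b9c, 9b2cb2b, c8341d5} — 5 commits.

5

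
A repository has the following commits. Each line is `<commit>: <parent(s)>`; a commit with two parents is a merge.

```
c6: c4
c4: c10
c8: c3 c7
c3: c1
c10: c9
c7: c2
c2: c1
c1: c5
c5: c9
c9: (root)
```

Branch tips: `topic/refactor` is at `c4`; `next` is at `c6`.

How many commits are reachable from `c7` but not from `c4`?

4

Reachable from c7: {c1, c2, c5, c7, c9}.
Reachable from c4: {c10, c4, c9}.
In c7's history but not c4's: {c1, c2, c5, c7} — 4 commits.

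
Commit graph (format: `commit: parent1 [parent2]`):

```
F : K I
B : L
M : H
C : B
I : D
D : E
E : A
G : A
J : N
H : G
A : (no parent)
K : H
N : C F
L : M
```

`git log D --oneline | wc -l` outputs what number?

Walking parent pointers from D: reachable set = {A, D, E}.
That is 3 commits.

3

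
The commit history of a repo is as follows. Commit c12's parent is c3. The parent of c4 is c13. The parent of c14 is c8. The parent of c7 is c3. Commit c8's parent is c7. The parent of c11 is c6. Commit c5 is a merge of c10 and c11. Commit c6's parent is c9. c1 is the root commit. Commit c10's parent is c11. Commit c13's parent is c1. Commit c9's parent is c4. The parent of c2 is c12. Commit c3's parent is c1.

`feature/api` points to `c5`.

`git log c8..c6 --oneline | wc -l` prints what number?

4

Reachable from c6: {c1, c13, c4, c6, c9}.
Reachable from c8: {c1, c3, c7, c8}.
In c6's history but not c8's: {c13, c4, c6, c9} — 4 commits.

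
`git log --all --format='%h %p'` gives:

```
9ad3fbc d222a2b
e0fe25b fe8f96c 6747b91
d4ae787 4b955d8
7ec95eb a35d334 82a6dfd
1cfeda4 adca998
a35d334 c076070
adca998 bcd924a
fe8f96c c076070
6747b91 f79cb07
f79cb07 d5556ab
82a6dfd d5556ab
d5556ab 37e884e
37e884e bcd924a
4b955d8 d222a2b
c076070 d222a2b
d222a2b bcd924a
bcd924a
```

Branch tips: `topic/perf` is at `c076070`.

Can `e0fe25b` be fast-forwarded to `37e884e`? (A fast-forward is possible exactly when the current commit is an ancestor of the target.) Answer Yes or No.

No

A fast-forward from e0fe25b to 37e884e is possible iff e0fe25b is an ancestor of 37e884e.
Ancestors of 37e884e: {37e884e, bcd924a}.
e0fe25b is not among them, so fast-forward is not possible.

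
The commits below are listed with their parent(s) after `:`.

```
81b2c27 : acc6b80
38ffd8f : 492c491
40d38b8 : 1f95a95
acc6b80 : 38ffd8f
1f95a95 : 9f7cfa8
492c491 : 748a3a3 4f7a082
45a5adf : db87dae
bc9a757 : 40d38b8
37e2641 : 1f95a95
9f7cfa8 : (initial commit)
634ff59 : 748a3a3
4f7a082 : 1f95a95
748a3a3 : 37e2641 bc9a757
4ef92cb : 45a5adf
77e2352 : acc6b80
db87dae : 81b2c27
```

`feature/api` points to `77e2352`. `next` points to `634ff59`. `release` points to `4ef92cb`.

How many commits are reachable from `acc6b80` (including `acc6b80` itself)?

10

Walking parent pointers from acc6b80: reachable set = {1f95a95, 37e2641, 38ffd8f, 40d38b8, 492c491, 4f7a082, 748a3a3, 9f7cfa8, acc6b80, bc9a757}.
That is 10 commits.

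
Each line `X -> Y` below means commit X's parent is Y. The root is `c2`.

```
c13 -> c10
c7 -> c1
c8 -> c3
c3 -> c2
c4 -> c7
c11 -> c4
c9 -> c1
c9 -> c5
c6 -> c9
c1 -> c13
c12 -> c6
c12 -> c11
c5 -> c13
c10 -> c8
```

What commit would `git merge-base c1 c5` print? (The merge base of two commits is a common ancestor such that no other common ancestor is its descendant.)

Ancestors of c1: {c1, c10, c13, c2, c3, c8}.
Ancestors of c5: {c10, c13, c2, c3, c5, c8}.
Common ancestors: {c10, c13, c2, c3, c8}.
Among these, c13 is not an ancestor of any other common ancestor — it is the merge base.

c13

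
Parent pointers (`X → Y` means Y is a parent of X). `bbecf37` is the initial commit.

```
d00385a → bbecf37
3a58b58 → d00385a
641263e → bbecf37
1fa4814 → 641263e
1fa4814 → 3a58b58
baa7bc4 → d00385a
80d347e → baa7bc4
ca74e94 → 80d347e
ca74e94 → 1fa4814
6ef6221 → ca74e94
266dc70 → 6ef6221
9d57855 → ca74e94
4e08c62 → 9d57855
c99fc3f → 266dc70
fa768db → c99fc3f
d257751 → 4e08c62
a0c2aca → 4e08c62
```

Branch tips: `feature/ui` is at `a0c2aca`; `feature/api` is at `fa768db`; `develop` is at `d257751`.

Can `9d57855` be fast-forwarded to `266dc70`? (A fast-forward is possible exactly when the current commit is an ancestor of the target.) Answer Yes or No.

A fast-forward from 9d57855 to 266dc70 is possible iff 9d57855 is an ancestor of 266dc70.
Ancestors of 266dc70: {1fa4814, 266dc70, 3a58b58, 641263e, 6ef6221, 80d347e, baa7bc4, bbecf37, ca74e94, d00385a}.
9d57855 is not among them, so fast-forward is not possible.

No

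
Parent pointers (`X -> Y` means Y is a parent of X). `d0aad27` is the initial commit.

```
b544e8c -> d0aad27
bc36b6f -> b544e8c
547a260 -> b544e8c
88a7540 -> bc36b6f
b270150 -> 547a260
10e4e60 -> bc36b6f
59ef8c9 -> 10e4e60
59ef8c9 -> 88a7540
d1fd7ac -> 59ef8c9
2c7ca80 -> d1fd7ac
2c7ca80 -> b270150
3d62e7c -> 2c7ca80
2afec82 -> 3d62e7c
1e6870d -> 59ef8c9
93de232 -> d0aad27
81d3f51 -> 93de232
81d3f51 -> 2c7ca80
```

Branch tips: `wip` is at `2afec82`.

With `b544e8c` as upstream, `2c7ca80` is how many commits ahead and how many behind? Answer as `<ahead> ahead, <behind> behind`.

8 ahead, 0 behind

Reachable from 2c7ca80: {10e4e60, 2c7ca80, 547a260, 59ef8c9, 88a7540, b270150, b544e8c, bc36b6f, d0aad27, d1fd7ac}.
Reachable from b544e8c: {b544e8c, d0aad27}.
Only in 2c7ca80's history (ahead): {10e4e60, 2c7ca80, 547a260, 59ef8c9, 88a7540, b270150, bc36b6f, d1fd7ac} — 8.
Only in b544e8c's history (behind): {} — 0.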